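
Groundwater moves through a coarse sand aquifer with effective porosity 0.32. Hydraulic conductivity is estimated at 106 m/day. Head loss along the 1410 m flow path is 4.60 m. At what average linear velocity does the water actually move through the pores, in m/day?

Hydraulic gradient i = Δh / L = 4.60 / 1410 = 0.003262.
Darcy flux q = K · i = 106.0 × 0.003262 = 0.3458 m/day.
Seepage velocity v = q / n_e = 0.3458 / 0.32 = 1.081 m/day.

1.08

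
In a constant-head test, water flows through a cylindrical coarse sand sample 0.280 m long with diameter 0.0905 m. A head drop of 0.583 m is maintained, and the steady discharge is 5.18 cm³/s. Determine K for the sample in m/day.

Cross-sectional area A = π·(d/2)² = π × (0.0905/2)² = 0.006433 m².
Convert discharge: 5.18 cm³/s = 5.180e-06 m³/s.
Darcy's law rearranged: K = Q·L / (A·Δh) = 5.180e-06 × 0.280 / (0.006433 × 0.583) = 0.0003868 m/s = 33.42 m/day.

33.4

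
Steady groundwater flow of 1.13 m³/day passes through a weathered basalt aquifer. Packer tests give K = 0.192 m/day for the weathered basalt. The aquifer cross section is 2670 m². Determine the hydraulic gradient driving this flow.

0.00220

From Q = K·A·i, i = Q / (K·A) = 1.13 / (0.1920 × 2670) = 0.002204.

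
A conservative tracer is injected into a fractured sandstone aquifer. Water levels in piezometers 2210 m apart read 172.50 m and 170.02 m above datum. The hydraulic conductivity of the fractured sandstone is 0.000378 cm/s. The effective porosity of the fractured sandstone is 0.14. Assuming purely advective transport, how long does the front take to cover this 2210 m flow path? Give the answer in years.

Convert K: 0.000378 cm/s × 864 = 0.3266 m/day.
Hydraulic gradient i = (172.50 − 170.02) / 2210 = 2.48 / 2210 = 0.001122.
Darcy flux q = K · i = 0.3266 × 0.001122 = 0.0003665 m/day.
Seepage velocity v = q / n_e = 0.0003665 / 0.14 = 0.002618 m/day.
Travel time t = L / v = 2210 / 0.002618 = 8.442e+05 days = 2311 years.

2310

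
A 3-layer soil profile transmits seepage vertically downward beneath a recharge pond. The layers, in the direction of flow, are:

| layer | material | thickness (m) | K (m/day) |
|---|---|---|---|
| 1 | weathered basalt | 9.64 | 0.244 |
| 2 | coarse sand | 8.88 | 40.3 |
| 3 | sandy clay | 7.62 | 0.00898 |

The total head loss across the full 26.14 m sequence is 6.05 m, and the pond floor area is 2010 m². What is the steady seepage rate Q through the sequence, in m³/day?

Flow is perpendicular to layering, so the layers act in series and the equivalent K is the thickness-weighted harmonic mean.
Total thickness L = 9.64 + 8.88 + 7.62 = 26.14 m.
Σ(b_i/K_i) = 9.64/0.244 + 8.88/40.3 + 7.62/0.00898 = 888.3 d.
K_eq = L / Σ(b_i/K_i) = 26.14 / 888.3 = 0.02943 m/day.
Q = K_eq · A · (Δh/L) = 0.02943 × 2010 × (6.05/26.14) = 13.69 m³/day.

13.7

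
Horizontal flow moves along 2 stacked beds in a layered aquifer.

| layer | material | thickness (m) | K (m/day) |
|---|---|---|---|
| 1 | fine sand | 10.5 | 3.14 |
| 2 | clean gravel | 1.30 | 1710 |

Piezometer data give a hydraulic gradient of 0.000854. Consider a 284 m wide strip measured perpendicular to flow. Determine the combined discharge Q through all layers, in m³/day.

547

Flow is parallel to layering, so each bed carries its own Darcy discharge and the transmissivities add.
Σ(K_i·b_i) = 3.14×10.5 + 1710×1.30 = 2256 m²/day.
Hydraulic gradient i = 0.000854.
Q = Σ(K_i·b_i) · W · i = 2256 × 284 × 0.0008540 = 547.2 m³/day.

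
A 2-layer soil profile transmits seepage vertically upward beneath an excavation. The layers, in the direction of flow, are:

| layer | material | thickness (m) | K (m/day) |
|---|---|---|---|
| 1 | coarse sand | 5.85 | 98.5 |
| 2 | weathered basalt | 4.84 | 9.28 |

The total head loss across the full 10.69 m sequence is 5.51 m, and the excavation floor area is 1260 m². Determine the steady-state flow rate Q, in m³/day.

12000

Flow is perpendicular to layering, so the layers act in series and the equivalent K is the thickness-weighted harmonic mean.
Total thickness L = 5.85 + 4.84 = 10.69 m.
Σ(b_i/K_i) = 5.85/98.5 + 4.84/9.28 = 0.5809 d.
K_eq = L / Σ(b_i/K_i) = 10.69 / 0.5809 = 18.40 m/day.
Q = K_eq · A · (Δh/L) = 18.40 × 1260 × (5.51/10.69) = 11951 m³/day.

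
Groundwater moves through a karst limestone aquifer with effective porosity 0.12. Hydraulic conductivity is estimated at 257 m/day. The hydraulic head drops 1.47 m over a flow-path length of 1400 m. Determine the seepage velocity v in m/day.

Hydraulic gradient i = Δh / L = 1.47 / 1400 = 0.001050.
Darcy flux q = K · i = 257.0 × 0.001050 = 0.2698 m/day.
Seepage velocity v = q / n_e = 0.2698 / 0.12 = 2.249 m/day.

2.25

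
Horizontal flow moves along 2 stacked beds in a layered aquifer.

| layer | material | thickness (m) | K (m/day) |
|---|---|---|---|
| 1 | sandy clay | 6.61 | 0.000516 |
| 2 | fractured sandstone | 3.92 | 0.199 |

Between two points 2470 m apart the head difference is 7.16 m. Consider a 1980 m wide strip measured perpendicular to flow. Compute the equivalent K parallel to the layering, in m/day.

0.0744

Flow is parallel to layering, so each bed carries its own Darcy discharge and the transmissivities add.
Σ(K_i·b_i) = 0.000516×6.61 + 0.199×3.92 = 0.7835 m²/day.
Total thickness b = 10.53 m, so K_eq = Σ(K_i·b_i)/b = 0.07441 m/day.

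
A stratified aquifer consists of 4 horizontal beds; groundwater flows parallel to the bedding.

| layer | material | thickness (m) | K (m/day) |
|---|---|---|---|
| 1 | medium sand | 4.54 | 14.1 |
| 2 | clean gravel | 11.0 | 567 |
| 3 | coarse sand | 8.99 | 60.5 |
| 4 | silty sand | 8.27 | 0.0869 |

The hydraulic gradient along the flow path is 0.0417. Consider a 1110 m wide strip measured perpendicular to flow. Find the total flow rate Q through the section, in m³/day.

Flow is parallel to layering, so each bed carries its own Darcy discharge and the transmissivities add.
Σ(K_i·b_i) = 14.1×4.54 + 567×11.0 + 60.5×8.99 + 0.0869×8.27 = 6846 m²/day.
Hydraulic gradient i = 0.0417.
Q = Σ(K_i·b_i) · W · i = 6846 × 1110 × 0.04170 = 3.169e+05 m³/day.

317000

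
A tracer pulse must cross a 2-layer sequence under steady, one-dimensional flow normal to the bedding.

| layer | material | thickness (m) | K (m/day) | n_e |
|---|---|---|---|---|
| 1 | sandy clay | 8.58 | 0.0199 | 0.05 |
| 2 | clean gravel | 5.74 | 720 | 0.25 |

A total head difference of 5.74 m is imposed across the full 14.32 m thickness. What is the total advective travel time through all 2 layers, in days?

With flow normal to the layers, continuity requires the same specific discharge q through every layer.
Σ(b_i/K_i) = 8.58/0.0199 + 5.74/720 = 431.2 d.
q = Δh / Σ(b_i/K_i) = 5.74 / 431.2 = 0.01331 m/day.
In each layer the seepage velocity is v_i = q/n_i, so the layer transit time is t_i = b_i·n_i / q:
  layer 1 (sandy clay): t_1 = 8.58 × 0.05 / 0.01331 = 32.22 d
  layer 2 (clean gravel): t_2 = 5.74 × 0.25 / 0.01331 = 107.8 d
Total t = Σ t_i = 140.0 days.

140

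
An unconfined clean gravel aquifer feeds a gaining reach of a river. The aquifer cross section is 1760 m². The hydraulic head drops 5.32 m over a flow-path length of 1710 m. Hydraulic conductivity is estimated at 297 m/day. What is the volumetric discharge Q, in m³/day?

1630

Hydraulic gradient i = Δh / L = 5.32 / 1710 = 0.003111.
Darcy's law: Q = K · A · i = 297.0 × 1760 × 0.003111 = 1626 m³/day.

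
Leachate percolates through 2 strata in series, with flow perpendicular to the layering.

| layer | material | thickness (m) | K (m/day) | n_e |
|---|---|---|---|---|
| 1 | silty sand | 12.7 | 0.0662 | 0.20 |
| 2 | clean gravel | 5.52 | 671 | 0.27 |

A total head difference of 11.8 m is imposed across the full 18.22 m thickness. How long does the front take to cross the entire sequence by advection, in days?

With flow normal to the layers, continuity requires the same specific discharge q through every layer.
Σ(b_i/K_i) = 12.7/0.0662 + 5.52/671 = 191.9 d.
q = Δh / Σ(b_i/K_i) = 11.8 / 191.9 = 0.06151 m/day.
In each layer the seepage velocity is v_i = q/n_i, so the layer transit time is t_i = b_i·n_i / q:
  layer 1 (silty sand): t_1 = 12.7 × 0.20 / 0.06151 = 41.30 d
  layer 2 (clean gravel): t_2 = 5.52 × 0.27 / 0.06151 = 24.23 d
Total t = Σ t_i = 65.53 days.

65.5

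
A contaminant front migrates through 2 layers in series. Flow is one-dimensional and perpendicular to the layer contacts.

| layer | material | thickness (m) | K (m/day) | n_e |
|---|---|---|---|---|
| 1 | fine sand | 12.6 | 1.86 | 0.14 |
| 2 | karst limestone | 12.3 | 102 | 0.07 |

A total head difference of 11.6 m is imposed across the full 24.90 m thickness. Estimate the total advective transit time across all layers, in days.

1.56

With flow normal to the layers, continuity requires the same specific discharge q through every layer.
Σ(b_i/K_i) = 12.6/1.86 + 12.3/102 = 6.895 d.
q = Δh / Σ(b_i/K_i) = 11.6 / 6.895 = 1.682 m/day.
In each layer the seepage velocity is v_i = q/n_i, so the layer transit time is t_i = b_i·n_i / q:
  layer 1 (fine sand): t_1 = 12.6 × 0.14 / 1.682 = 1.048 d
  layer 2 (karst limestone): t_2 = 12.3 × 0.07 / 1.682 = 0.5118 d
Total t = Σ t_i = 1.560 days.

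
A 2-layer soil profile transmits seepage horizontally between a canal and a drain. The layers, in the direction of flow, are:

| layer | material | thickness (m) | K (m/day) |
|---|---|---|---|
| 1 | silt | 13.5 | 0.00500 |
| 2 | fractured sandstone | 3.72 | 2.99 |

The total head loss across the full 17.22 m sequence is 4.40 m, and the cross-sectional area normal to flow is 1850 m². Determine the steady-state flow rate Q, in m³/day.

3.01

Flow is perpendicular to layering, so the layers act in series and the equivalent K is the thickness-weighted harmonic mean.
Total thickness L = 13.5 + 3.72 = 17.22 m.
Σ(b_i/K_i) = 13.5/0.00500 + 3.72/2.99 = 2701 d.
K_eq = L / Σ(b_i/K_i) = 17.22 / 2701 = 0.006375 m/day.
Q = K_eq · A · (Δh/L) = 0.006375 × 1850 × (4.40/17.22) = 3.013 m³/day.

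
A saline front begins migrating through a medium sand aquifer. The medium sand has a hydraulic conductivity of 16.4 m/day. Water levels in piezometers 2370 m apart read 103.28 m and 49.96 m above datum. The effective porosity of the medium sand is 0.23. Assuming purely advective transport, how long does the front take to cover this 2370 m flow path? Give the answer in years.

4.04

Hydraulic gradient i = (103.28 − 49.96) / 2370 = 53.32 / 2370 = 0.02250.
Darcy flux q = K · i = 16.40 × 0.02250 = 0.3690 m/day.
Seepage velocity v = q / n_e = 0.3690 / 0.23 = 1.604 m/day.
Travel time t = L / v = 2370 / 1.604 = 1477 days = 4.045 years.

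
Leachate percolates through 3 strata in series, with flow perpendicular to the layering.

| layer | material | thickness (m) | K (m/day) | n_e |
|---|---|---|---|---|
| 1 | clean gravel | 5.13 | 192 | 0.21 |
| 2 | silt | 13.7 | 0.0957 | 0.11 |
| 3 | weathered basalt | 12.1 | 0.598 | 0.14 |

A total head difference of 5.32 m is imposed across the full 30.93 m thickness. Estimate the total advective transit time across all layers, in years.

0.360

With flow normal to the layers, continuity requires the same specific discharge q through every layer.
Σ(b_i/K_i) = 5.13/192 + 13.7/0.0957 + 12.1/0.598 = 163.4 d.
q = Δh / Σ(b_i/K_i) = 5.32 / 163.4 = 0.03255 m/day.
In each layer the seepage velocity is v_i = q/n_i, so the layer transit time is t_i = b_i·n_i / q:
  layer 1 (clean gravel): t_1 = 5.13 × 0.21 / 0.03255 = 33.09 d
  layer 2 (silt): t_2 = 13.7 × 0.11 / 0.03255 = 46.29 d
  layer 3 (weathered basalt): t_3 = 12.1 × 0.14 / 0.03255 = 52.04 d
Total t = Σ t_i = 131.4 days = 0.3598 years.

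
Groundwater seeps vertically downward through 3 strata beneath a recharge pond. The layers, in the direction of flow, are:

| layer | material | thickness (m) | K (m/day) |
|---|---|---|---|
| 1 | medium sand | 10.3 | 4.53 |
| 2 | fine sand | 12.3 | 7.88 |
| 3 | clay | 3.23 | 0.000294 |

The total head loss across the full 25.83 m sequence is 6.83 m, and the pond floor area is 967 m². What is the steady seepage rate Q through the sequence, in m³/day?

Flow is perpendicular to layering, so the layers act in series and the equivalent K is the thickness-weighted harmonic mean.
Total thickness L = 10.3 + 12.3 + 3.23 = 25.83 m.
Σ(b_i/K_i) = 10.3/4.53 + 12.3/7.88 + 3.23/0.000294 = 10990 d.
K_eq = L / Σ(b_i/K_i) = 25.83 / 10990 = 0.002350 m/day.
Q = K_eq · A · (Δh/L) = 0.002350 × 967 × (6.83/25.83) = 0.6010 m³/day.

0.601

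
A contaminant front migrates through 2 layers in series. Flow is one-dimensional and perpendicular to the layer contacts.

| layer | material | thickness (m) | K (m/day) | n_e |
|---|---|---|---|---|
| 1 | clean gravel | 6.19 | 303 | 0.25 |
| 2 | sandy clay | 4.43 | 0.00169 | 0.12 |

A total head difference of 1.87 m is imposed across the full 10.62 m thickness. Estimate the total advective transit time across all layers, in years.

With flow normal to the layers, continuity requires the same specific discharge q through every layer.
Σ(b_i/K_i) = 6.19/303 + 4.43/0.00169 = 2621 d.
q = Δh / Σ(b_i/K_i) = 1.87 / 2621 = 0.0007134 m/day.
In each layer the seepage velocity is v_i = q/n_i, so the layer transit time is t_i = b_i·n_i / q:
  layer 1 (clean gravel): t_1 = 6.19 × 0.25 / 0.0007134 = 2169 d
  layer 2 (sandy clay): t_2 = 4.43 × 0.12 / 0.0007134 = 745.2 d
Total t = Σ t_i = 2914 days = 7.979 years.

7.98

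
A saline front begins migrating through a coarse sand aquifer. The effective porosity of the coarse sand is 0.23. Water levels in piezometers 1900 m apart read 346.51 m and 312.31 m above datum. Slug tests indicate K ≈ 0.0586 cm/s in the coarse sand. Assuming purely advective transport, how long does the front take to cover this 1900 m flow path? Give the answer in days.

480

Convert K: 0.0586 cm/s × 864 = 50.63 m/day.
Hydraulic gradient i = (346.51 − 312.31) / 1900 = 34.2 / 1900 = 0.01800.
Darcy flux q = K · i = 50.63 × 0.01800 = 0.9113 m/day.
Seepage velocity v = q / n_e = 0.9113 / 0.23 = 3.962 m/day.
Travel time t = L / v = 1900 / 3.962 = 479.5 days.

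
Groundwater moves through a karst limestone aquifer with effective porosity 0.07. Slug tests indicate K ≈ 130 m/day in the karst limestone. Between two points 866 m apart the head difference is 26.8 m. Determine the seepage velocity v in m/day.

Hydraulic gradient i = Δh / L = 26.8 / 866 = 0.03095.
Darcy flux q = K · i = 130.0 × 0.03095 = 4.023 m/day.
Seepage velocity v = q / n_e = 4.023 / 0.07 = 57.47 m/day.

57.5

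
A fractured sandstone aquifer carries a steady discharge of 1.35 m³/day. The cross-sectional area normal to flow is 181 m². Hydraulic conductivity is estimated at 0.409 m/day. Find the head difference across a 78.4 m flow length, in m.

From Q = K·A·i, i = Q / (K·A) = 1.35 / (0.4090 × 181.0) = 0.01824.
Head loss Δh = i · L = 0.01824 × 78.4 = 1.430 m.

1.43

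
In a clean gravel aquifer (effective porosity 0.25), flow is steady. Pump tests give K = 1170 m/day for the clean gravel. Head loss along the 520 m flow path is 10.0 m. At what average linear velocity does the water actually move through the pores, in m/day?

90.0

Hydraulic gradient i = Δh / L = 10.0 / 520 = 0.01923.
Darcy flux q = K · i = 1170 × 0.01923 = 22.50 m/day.
Seepage velocity v = q / n_e = 22.50 / 0.25 = 90.00 m/day.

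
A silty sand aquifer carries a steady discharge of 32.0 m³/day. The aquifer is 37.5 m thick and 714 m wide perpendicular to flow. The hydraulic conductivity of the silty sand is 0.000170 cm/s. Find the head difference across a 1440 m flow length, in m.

11.7

Convert K: 0.000170 cm/s × 864 = 0.1469 m/day.
Cross-sectional area A = 714 × 37.5 = 26775 m².
From Q = K·A·i, i = Q / (K·A) = 32.0 / (0.1469 × 26775) = 0.008137.
Head loss Δh = i · L = 0.008137 × 1440 = 11.72 m.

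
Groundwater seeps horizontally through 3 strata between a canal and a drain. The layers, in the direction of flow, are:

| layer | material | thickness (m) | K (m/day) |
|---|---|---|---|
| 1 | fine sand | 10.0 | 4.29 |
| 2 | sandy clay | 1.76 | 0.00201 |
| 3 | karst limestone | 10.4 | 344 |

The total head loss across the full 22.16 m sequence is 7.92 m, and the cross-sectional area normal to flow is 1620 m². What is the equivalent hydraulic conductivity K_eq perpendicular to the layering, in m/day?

0.0252

Flow is perpendicular to layering, so the layers act in series and the equivalent K is the thickness-weighted harmonic mean.
Total thickness L = 10.0 + 1.76 + 10.4 = 22.16 m.
Σ(b_i/K_i) = 10.0/4.29 + 1.76/0.00201 + 10.4/344 = 878.0 d.
K_eq = L / Σ(b_i/K_i) = 22.16 / 878.0 = 0.02524 m/day.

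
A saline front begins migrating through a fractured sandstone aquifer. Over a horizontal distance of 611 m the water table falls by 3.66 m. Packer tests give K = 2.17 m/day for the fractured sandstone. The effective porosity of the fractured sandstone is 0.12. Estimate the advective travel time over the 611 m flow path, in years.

15.4

Hydraulic gradient i = Δh / L = 3.66 / 611 = 0.005990.
Darcy flux q = K · i = 2.170 × 0.005990 = 0.01300 m/day.
Seepage velocity v = q / n_e = 0.01300 / 0.12 = 0.1083 m/day.
Travel time t = L / v = 611 / 0.1083 = 5641 days = 15.44 years.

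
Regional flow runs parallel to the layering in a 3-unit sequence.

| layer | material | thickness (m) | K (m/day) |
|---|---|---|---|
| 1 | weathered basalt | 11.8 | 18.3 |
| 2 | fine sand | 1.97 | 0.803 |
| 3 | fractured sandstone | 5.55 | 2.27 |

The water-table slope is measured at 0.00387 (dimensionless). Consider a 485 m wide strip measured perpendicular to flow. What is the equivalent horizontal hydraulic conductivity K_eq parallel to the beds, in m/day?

Flow is parallel to layering, so each bed carries its own Darcy discharge and the transmissivities add.
Σ(K_i·b_i) = 18.3×11.8 + 0.803×1.97 + 2.27×5.55 = 230.1 m²/day.
Total thickness b = 19.32 m, so K_eq = Σ(K_i·b_i)/b = 11.91 m/day.

11.9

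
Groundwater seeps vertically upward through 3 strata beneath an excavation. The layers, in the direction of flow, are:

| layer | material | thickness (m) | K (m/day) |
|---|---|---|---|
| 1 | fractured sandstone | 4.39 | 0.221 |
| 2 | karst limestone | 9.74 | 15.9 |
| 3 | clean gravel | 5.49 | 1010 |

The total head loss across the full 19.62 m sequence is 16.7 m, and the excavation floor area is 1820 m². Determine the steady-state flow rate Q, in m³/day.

Flow is perpendicular to layering, so the layers act in series and the equivalent K is the thickness-weighted harmonic mean.
Total thickness L = 4.39 + 9.74 + 5.49 = 19.62 m.
Σ(b_i/K_i) = 4.39/0.221 + 9.74/15.9 + 5.49/1010 = 20.48 d.
K_eq = L / Σ(b_i/K_i) = 19.62 / 20.48 = 0.9579 m/day.
Q = K_eq · A · (Δh/L) = 0.9579 × 1820 × (16.7/19.62) = 1484 m³/day.

1480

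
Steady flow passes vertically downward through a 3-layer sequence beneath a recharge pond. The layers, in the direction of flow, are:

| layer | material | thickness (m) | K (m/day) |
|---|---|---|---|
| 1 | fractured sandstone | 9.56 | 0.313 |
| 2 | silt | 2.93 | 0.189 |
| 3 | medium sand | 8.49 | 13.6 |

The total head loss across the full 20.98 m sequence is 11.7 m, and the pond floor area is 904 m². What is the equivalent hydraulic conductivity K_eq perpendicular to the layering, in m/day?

0.450

Flow is perpendicular to layering, so the layers act in series and the equivalent K is the thickness-weighted harmonic mean.
Total thickness L = 9.56 + 2.93 + 8.49 = 20.98 m.
Σ(b_i/K_i) = 9.56/0.313 + 2.93/0.189 + 8.49/13.6 = 46.67 d.
K_eq = L / Σ(b_i/K_i) = 20.98 / 46.67 = 0.4495 m/day.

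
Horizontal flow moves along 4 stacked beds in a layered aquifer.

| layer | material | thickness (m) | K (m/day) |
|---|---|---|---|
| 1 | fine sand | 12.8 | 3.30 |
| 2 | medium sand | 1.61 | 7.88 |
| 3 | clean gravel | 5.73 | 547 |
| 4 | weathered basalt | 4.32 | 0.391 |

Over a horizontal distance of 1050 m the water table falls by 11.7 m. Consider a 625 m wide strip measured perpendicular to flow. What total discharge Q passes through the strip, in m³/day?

Flow is parallel to layering, so each bed carries its own Darcy discharge and the transmissivities add.
Σ(K_i·b_i) = 3.30×12.8 + 7.88×1.61 + 547×5.73 + 0.391×4.32 = 3191 m²/day.
Hydraulic gradient i = Δh / L = 11.7 / 1050 = 0.01114.
Q = Σ(K_i·b_i) · W · i = 3191 × 625 × 0.01114 = 22223 m³/day.

22200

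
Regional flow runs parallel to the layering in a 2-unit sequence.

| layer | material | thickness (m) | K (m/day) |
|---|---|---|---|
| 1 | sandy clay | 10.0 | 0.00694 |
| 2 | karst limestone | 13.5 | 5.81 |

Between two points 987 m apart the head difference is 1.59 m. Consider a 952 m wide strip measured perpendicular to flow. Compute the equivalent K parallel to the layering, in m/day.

Flow is parallel to layering, so each bed carries its own Darcy discharge and the transmissivities add.
Σ(K_i·b_i) = 0.00694×10.0 + 5.81×13.5 = 78.50 m²/day.
Total thickness b = 23.50 m, so K_eq = Σ(K_i·b_i)/b = 3.341 m/day.

3.34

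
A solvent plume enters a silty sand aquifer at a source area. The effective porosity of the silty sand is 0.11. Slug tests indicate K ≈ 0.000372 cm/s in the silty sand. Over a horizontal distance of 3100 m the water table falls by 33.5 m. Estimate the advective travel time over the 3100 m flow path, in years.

269

Convert K: 0.000372 cm/s × 864 = 0.3214 m/day.
Hydraulic gradient i = Δh / L = 33.5 / 3100 = 0.01081.
Darcy flux q = K · i = 0.3214 × 0.01081 = 0.003473 m/day.
Seepage velocity v = q / n_e = 0.003473 / 0.11 = 0.03158 m/day.
Travel time t = L / v = 3100 / 0.03158 = 98178 days = 268.8 years.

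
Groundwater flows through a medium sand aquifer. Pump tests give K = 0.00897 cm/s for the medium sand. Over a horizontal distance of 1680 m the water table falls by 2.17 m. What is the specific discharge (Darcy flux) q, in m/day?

0.0100

Convert K: 0.00897 cm/s × 864 = 7.750 m/day.
Hydraulic gradient i = Δh / L = 2.17 / 1680 = 0.001292.
Specific discharge q = K · i = 7.750 × 0.001292 = 0.01001 m/day.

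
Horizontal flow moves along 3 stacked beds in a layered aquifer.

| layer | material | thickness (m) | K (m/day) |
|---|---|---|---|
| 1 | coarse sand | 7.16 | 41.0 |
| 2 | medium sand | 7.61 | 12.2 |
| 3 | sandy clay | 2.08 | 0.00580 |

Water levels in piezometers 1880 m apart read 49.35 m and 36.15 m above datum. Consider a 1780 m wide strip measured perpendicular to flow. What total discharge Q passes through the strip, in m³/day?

Flow is parallel to layering, so each bed carries its own Darcy discharge and the transmissivities add.
Σ(K_i·b_i) = 41.0×7.16 + 12.2×7.61 + 0.00580×2.08 = 386.4 m²/day.
Hydraulic gradient i = (49.35 − 36.15) / 1880 = 13.2 / 1880 = 0.007021.
Q = Σ(K_i·b_i) · W · i = 386.4 × 1780 × 0.007021 = 4829 m³/day.

4830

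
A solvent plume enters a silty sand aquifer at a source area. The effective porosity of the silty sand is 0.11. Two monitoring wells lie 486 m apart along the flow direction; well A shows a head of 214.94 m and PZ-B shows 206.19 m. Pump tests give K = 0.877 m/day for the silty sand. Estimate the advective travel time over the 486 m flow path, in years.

9.27

Hydraulic gradient i = (214.94 − 206.19) / 486 = 8.75 / 486 = 0.01800.
Darcy flux q = K · i = 0.8770 × 0.01800 = 0.01579 m/day.
Seepage velocity v = q / n_e = 0.01579 / 0.11 = 0.1435 m/day.
Travel time t = L / v = 486 / 0.1435 = 3386 days = 9.270 years.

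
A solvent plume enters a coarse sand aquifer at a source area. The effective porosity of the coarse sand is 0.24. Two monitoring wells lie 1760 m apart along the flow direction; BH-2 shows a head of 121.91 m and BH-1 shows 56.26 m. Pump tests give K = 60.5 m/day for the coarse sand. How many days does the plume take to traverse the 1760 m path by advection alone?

Hydraulic gradient i = (121.91 − 56.26) / 1760 = 65.65 / 1760 = 0.03730.
Darcy flux q = K · i = 60.50 × 0.03730 = 2.257 m/day.
Seepage velocity v = q / n_e = 2.257 / 0.24 = 9.403 m/day.
Travel time t = L / v = 1760 / 9.403 = 187.2 days.

187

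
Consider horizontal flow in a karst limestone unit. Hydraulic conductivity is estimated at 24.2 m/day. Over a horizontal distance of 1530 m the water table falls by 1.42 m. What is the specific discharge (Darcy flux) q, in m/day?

0.0225

Hydraulic gradient i = Δh / L = 1.42 / 1530 = 0.0009281.
Specific discharge q = K · i = 24.20 × 0.0009281 = 0.02246 m/day.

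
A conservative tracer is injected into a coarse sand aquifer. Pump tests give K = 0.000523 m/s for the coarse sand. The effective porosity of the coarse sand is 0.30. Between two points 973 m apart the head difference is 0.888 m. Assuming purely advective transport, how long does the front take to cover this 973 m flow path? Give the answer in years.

Convert K: 0.000523 m/s × 86400 = 45.19 m/day.
Hydraulic gradient i = Δh / L = 0.888 / 973 = 0.0009126.
Darcy flux q = K · i = 45.19 × 0.0009126 = 0.04124 m/day.
Seepage velocity v = q / n_e = 0.04124 / 0.30 = 0.1375 m/day.
Travel time t = L / v = 973 / 0.1375 = 7078 days = 19.38 years.

19.4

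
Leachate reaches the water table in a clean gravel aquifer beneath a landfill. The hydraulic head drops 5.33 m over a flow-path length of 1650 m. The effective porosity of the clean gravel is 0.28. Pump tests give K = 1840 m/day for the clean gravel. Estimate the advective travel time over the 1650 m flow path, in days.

Hydraulic gradient i = Δh / L = 5.33 / 1650 = 0.003230.
Darcy flux q = K · i = 1840 × 0.003230 = 5.944 m/day.
Seepage velocity v = q / n_e = 5.944 / 0.28 = 21.23 m/day.
Travel time t = L / v = 1650 / 21.23 = 77.73 days.

77.7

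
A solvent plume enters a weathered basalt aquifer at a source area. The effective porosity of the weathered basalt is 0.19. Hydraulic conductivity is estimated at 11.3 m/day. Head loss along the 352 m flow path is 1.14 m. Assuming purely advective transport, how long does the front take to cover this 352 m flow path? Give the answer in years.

5.00

Hydraulic gradient i = Δh / L = 1.14 / 352 = 0.003239.
Darcy flux q = K · i = 11.30 × 0.003239 = 0.03660 m/day.
Seepage velocity v = q / n_e = 0.03660 / 0.19 = 0.1926 m/day.
Travel time t = L / v = 352 / 0.1926 = 1827 days = 5.003 years.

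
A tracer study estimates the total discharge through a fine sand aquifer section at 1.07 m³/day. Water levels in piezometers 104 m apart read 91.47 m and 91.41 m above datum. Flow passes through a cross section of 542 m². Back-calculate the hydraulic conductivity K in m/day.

Hydraulic gradient i = (91.47 − 91.41) / 104 = 0.06 / 104 = 0.0005769.
From Q = K·A·i, K = Q / (A·i) = 1.07 / (542.0 × 0.0005769) = 3.422 m/day.

3.42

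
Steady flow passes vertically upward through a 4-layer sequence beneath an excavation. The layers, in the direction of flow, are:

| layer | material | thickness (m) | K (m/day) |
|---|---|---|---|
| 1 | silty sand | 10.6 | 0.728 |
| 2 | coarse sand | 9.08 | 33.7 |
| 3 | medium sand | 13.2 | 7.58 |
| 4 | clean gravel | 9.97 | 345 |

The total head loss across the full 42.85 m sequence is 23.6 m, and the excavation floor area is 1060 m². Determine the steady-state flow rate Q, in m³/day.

Flow is perpendicular to layering, so the layers act in series and the equivalent K is the thickness-weighted harmonic mean.
Total thickness L = 10.6 + 9.08 + 13.2 + 9.97 = 42.85 m.
Σ(b_i/K_i) = 10.6/0.728 + 9.08/33.7 + 13.2/7.58 + 9.97/345 = 16.60 d.
K_eq = L / Σ(b_i/K_i) = 42.85 / 16.60 = 2.581 m/day.
Q = K_eq · A · (Δh/L) = 2.581 × 1060 × (23.6/42.85) = 1507 m³/day.

1510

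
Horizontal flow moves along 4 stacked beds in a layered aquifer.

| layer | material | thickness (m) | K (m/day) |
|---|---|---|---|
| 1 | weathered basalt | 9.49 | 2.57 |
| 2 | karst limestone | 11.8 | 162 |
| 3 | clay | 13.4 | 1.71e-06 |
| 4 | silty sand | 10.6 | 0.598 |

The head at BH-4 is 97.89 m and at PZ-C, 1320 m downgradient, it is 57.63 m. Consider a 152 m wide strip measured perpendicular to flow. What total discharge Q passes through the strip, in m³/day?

Flow is parallel to layering, so each bed carries its own Darcy discharge and the transmissivities add.
Σ(K_i·b_i) = 2.57×9.49 + 162×11.8 + 1.71e-06×13.4 + 0.598×10.6 = 1942 m²/day.
Hydraulic gradient i = (97.89 − 57.63) / 1320 = 40.26 / 1320 = 0.03050.
Q = Σ(K_i·b_i) · W · i = 1942 × 152 × 0.03050 = 9005 m³/day.

9000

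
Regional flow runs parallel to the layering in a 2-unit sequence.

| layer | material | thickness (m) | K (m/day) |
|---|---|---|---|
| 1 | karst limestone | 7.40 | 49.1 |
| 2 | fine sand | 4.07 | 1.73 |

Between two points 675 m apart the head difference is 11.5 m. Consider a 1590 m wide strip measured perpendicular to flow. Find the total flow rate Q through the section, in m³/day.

Flow is parallel to layering, so each bed carries its own Darcy discharge and the transmissivities add.
Σ(K_i·b_i) = 49.1×7.40 + 1.73×4.07 = 370.4 m²/day.
Hydraulic gradient i = Δh / L = 11.5 / 675 = 0.01704.
Q = Σ(K_i·b_i) · W · i = 370.4 × 1590 × 0.01704 = 10033 m³/day.

10000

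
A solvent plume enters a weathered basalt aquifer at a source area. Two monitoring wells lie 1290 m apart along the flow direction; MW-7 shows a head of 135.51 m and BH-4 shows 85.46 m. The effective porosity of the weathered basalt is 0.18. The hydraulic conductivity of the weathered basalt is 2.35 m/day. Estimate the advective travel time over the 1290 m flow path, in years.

Hydraulic gradient i = (135.51 − 85.46) / 1290 = 50.05 / 1290 = 0.03880.
Darcy flux q = K · i = 2.350 × 0.03880 = 0.09118 m/day.
Seepage velocity v = q / n_e = 0.09118 / 0.18 = 0.5065 m/day.
Travel time t = L / v = 1290 / 0.5065 = 2547 days = 6.973 years.

6.97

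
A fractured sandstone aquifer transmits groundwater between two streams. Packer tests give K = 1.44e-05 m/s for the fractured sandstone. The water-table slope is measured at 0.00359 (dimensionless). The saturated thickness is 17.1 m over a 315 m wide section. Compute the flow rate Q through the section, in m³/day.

Convert K: 1.44e-05 m/s × 86400 = 1.244 m/day.
Cross-sectional area A = 315 × 17.1 = 5386 m².
Hydraulic gradient i = 0.00359.
Darcy's law: Q = K · A · i = 1.244 × 5386 × 0.003590 = 24.06 m³/day.

24.1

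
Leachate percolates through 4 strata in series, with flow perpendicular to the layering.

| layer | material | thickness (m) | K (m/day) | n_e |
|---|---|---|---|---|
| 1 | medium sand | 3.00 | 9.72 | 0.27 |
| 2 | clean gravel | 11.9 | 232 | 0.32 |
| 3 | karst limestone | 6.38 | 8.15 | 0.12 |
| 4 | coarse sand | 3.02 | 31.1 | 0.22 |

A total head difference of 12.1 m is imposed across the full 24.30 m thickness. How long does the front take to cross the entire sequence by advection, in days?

0.620

With flow normal to the layers, continuity requires the same specific discharge q through every layer.
Σ(b_i/K_i) = 3.00/9.72 + 11.9/232 + 6.38/8.15 + 3.02/31.1 = 1.240 d.
q = Δh / Σ(b_i/K_i) = 12.1 / 1.240 = 9.759 m/day.
In each layer the seepage velocity is v_i = q/n_i, so the layer transit time is t_i = b_i·n_i / q:
  layer 1 (medium sand): t_1 = 3.00 × 0.27 / 9.759 = 0.08300 d
  layer 2 (clean gravel): t_2 = 11.9 × 0.32 / 9.759 = 0.3902 d
  layer 3 (karst limestone): t_3 = 6.38 × 0.12 / 9.759 = 0.07845 d
  layer 4 (coarse sand): t_4 = 3.02 × 0.22 / 9.759 = 0.06808 d
Total t = Σ t_i = 0.6197 days.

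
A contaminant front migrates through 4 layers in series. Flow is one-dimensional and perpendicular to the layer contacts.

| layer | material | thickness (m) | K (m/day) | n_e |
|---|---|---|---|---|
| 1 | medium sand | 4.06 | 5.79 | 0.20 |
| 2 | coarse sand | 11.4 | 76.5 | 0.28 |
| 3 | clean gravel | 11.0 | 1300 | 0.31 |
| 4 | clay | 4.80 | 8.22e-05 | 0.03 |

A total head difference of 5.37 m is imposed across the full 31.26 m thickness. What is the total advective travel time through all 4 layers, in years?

225

With flow normal to the layers, continuity requires the same specific discharge q through every layer.
Σ(b_i/K_i) = 4.06/5.79 + 11.4/76.5 + 11.0/1300 + 4.80/8.22e-05 = 58395 d.
q = Δh / Σ(b_i/K_i) = 5.37 / 58395 = 9.196e-05 m/day.
In each layer the seepage velocity is v_i = q/n_i, so the layer transit time is t_i = b_i·n_i / q:
  layer 1 (medium sand): t_1 = 4.06 × 0.20 / 9.196e-05 = 8830 d
  layer 2 (coarse sand): t_2 = 11.4 × 0.28 / 9.196e-05 = 34711 d
  layer 3 (clean gravel): t_3 = 11.0 × 0.31 / 9.196e-05 = 37081 d
  layer 4 (clay): t_4 = 4.80 × 0.03 / 9.196e-05 = 1566 d
Total t = Σ t_i = 82188 days = 225.0 years.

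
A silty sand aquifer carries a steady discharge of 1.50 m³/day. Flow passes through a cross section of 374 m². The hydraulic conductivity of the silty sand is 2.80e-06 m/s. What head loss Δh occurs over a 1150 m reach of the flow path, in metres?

19.1

Convert K: 2.80e-06 m/s × 86400 = 0.2419 m/day.
From Q = K·A·i, i = Q / (K·A) = 1.50 / (0.2419 × 374.0) = 0.01658.
Head loss Δh = i · L = 0.01658 × 1150 = 19.07 m.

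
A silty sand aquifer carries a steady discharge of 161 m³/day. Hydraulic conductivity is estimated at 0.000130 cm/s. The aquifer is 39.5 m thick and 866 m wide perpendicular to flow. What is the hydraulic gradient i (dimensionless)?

Convert K: 0.000130 cm/s × 864 = 0.1123 m/day.
Cross-sectional area A = 866 × 39.5 = 34207 m².
From Q = K·A·i, i = Q / (K·A) = 161 / (0.1123 × 34207) = 0.04190.

0.0419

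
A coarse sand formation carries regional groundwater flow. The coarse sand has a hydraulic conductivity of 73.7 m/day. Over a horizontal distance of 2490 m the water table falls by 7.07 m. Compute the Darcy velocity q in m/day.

0.209

Hydraulic gradient i = Δh / L = 7.07 / 2490 = 0.002839.
Specific discharge q = K · i = 73.70 × 0.002839 = 0.2093 m/day.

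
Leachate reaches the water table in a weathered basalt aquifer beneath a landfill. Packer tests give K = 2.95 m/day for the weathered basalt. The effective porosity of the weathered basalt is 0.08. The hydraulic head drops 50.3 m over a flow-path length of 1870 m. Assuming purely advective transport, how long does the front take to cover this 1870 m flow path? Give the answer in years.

Hydraulic gradient i = Δh / L = 50.3 / 1870 = 0.02690.
Darcy flux q = K · i = 2.950 × 0.02690 = 0.07935 m/day.
Seepage velocity v = q / n_e = 0.07935 / 0.08 = 0.9919 m/day.
Travel time t = L / v = 1870 / 0.9919 = 1885 days = 5.162 years.

5.16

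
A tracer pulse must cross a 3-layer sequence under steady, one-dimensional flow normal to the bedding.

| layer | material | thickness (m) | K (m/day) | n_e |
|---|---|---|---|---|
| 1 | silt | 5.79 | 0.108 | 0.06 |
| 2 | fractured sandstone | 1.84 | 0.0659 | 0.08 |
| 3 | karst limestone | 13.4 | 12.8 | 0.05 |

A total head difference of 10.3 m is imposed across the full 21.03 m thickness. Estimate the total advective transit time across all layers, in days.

9.34

With flow normal to the layers, continuity requires the same specific discharge q through every layer.
Σ(b_i/K_i) = 5.79/0.108 + 1.84/0.0659 + 13.4/12.8 = 82.58 d.
q = Δh / Σ(b_i/K_i) = 10.3 / 82.58 = 0.1247 m/day.
In each layer the seepage velocity is v_i = q/n_i, so the layer transit time is t_i = b_i·n_i / q:
  layer 1 (silt): t_1 = 5.79 × 0.06 / 0.1247 = 2.785 d
  layer 2 (fractured sandstone): t_2 = 1.84 × 0.08 / 0.1247 = 1.180 d
  layer 3 (karst limestone): t_3 = 13.4 × 0.05 / 0.1247 = 5.372 d
Total t = Σ t_i = 9.337 days.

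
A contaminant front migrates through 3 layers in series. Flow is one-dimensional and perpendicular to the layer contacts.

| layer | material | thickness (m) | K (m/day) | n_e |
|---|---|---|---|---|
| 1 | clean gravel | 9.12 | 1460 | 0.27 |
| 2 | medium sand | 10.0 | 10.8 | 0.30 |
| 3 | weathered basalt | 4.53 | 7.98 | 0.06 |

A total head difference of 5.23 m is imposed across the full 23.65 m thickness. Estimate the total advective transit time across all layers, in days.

1.64

With flow normal to the layers, continuity requires the same specific discharge q through every layer.
Σ(b_i/K_i) = 9.12/1460 + 10.0/10.8 + 4.53/7.98 = 1.500 d.
q = Δh / Σ(b_i/K_i) = 5.23 / 1.500 = 3.487 m/day.
In each layer the seepage velocity is v_i = q/n_i, so the layer transit time is t_i = b_i·n_i / q:
  layer 1 (clean gravel): t_1 = 9.12 × 0.27 / 3.487 = 0.7062 d
  layer 2 (medium sand): t_2 = 10.0 × 0.30 / 3.487 = 0.8603 d
  layer 3 (weathered basalt): t_3 = 4.53 × 0.06 / 3.487 = 0.07795 d
Total t = Σ t_i = 1.644 days.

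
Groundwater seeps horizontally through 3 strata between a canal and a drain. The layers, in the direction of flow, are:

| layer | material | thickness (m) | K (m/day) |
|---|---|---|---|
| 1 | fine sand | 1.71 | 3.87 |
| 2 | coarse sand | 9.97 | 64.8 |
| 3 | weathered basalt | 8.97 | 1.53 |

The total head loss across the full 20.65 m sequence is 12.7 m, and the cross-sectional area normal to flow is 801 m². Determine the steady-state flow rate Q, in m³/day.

1580

Flow is perpendicular to layering, so the layers act in series and the equivalent K is the thickness-weighted harmonic mean.
Total thickness L = 1.71 + 9.97 + 8.97 = 20.65 m.
Σ(b_i/K_i) = 1.71/3.87 + 9.97/64.8 + 8.97/1.53 = 6.458 d.
K_eq = L / Σ(b_i/K_i) = 20.65 / 6.458 = 3.197 m/day.
Q = K_eq · A · (Δh/L) = 3.197 × 801 × (12.7/20.65) = 1575 m³/day.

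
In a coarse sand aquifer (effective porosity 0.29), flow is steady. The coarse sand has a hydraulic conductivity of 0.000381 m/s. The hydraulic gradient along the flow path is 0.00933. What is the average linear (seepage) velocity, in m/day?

Convert K: 0.000381 m/s × 86400 = 32.92 m/day.
Hydraulic gradient i = 0.00933.
Darcy flux q = K · i = 32.92 × 0.009330 = 0.3071 m/day.
Seepage velocity v = q / n_e = 0.3071 / 0.29 = 1.059 m/day.

1.06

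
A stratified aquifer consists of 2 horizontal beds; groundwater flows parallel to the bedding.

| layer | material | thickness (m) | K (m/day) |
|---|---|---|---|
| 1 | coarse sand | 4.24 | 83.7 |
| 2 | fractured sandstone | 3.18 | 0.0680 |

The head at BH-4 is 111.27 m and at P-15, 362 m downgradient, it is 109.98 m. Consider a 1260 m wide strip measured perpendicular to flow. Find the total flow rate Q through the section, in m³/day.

1590

Flow is parallel to layering, so each bed carries its own Darcy discharge and the transmissivities add.
Σ(K_i·b_i) = 83.7×4.24 + 0.0680×3.18 = 355.1 m²/day.
Hydraulic gradient i = (111.27 − 109.98) / 362 = 1.29 / 362 = 0.003564.
Q = Σ(K_i·b_i) · W · i = 355.1 × 1260 × 0.003564 = 1594 m³/day.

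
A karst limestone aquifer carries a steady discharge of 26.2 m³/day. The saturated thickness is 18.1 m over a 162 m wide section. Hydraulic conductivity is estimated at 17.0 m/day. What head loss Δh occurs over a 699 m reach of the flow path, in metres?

0.367

Cross-sectional area A = 162 × 18.1 = 2932 m².
From Q = K·A·i, i = Q / (K·A) = 26.2 / (17.00 × 2932) = 0.0005256.
Head loss Δh = i · L = 0.0005256 × 699 = 0.3674 m.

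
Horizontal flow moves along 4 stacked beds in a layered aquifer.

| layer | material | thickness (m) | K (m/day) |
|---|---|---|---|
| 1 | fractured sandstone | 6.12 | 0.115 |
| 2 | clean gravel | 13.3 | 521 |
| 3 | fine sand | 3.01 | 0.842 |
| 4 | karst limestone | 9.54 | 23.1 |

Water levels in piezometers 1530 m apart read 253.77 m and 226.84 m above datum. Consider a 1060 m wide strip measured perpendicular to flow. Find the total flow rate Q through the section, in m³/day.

Flow is parallel to layering, so each bed carries its own Darcy discharge and the transmissivities add.
Σ(K_i·b_i) = 0.115×6.12 + 521×13.3 + 0.842×3.01 + 23.1×9.54 = 7153 m²/day.
Hydraulic gradient i = (253.77 − 226.84) / 1530 = 26.93 / 1530 = 0.01760.
Q = Σ(K_i·b_i) · W · i = 7153 × 1060 × 0.01760 = 1.335e+05 m³/day.

133000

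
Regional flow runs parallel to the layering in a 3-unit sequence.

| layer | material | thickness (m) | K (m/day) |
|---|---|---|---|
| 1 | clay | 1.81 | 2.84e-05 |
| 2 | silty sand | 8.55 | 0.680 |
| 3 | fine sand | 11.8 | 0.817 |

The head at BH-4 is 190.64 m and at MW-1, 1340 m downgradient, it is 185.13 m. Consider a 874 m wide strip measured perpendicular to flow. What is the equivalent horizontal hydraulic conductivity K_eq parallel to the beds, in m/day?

Flow is parallel to layering, so each bed carries its own Darcy discharge and the transmissivities add.
Σ(K_i·b_i) = 2.84e-05×1.81 + 0.680×8.55 + 0.817×11.8 = 15.45 m²/day.
Total thickness b = 22.16 m, so K_eq = Σ(K_i·b_i)/b = 0.6974 m/day.

0.697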